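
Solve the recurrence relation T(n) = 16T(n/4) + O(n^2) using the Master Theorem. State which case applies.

Master Theorem for T(n) = 16T(n/4) + O(n^2):

a = 16, b = 4, c = 2
log_b(a) = log_4(16) = 2.0000

Case 2: c = 2 = log_4(16) = 2.0000
T(n) = O(n^2 log n) = O(n^2 log n)

For T(n) = 16T(n/4) + O(n^2): log_4(16) = 2.0000. This is Case 2 of the Master Theorem (c = log_b(a), equal work at all levels), giving O(n^2 log n).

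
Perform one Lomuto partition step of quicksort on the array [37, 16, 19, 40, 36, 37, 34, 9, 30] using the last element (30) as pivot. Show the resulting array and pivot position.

Lomuto partition with pivot = 30:

Initial array: [37, 16, 19, 40, 36, 37, 34, 9, 30]

arr[0]=37 > 30: no swap
arr[1]=16 <= 30: swap with position 0, array becomes [16, 37, 19, 40, 36, 37, 34, 9, 30]
arr[2]=19 <= 30: swap with position 1, array becomes [16, 19, 37, 40, 36, 37, 34, 9, 30]
arr[3]=40 > 30: no swap
arr[4]=36 > 30: no swap
arr[5]=37 > 30: no swap
arr[6]=34 > 30: no swap
arr[7]=9 <= 30: swap with position 2, array becomes [16, 19, 9, 40, 36, 37, 34, 37, 30]

Place pivot at position 3: [16, 19, 9, 30, 36, 37, 34, 37, 40]
Pivot position: 3

After partitioning with pivot 30, the array becomes [16, 19, 9, 30, 36, 37, 34, 37, 40]. The pivot is placed at index 3. All elements to the left of the pivot are <= 30, and all elements to the right are > 30.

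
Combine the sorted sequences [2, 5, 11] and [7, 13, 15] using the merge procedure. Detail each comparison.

Merging process:

Compare 2 vs 7: take 2 from left. Merged: [2]
Compare 5 vs 7: take 5 from left. Merged: [2, 5]
Compare 11 vs 7: take 7 from right. Merged: [2, 5, 7]
Compare 11 vs 13: take 11 from left. Merged: [2, 5, 7, 11]
Append remaining from right: [13, 15]. Merged: [2, 5, 7, 11, 13, 15]

Final merged array: [2, 5, 7, 11, 13, 15]
Total comparisons: 4

The merged array is [2, 5, 7, 11, 13, 15], requiring 4 comparisons. The merge step runs in O(n) time where n is the total number of elements.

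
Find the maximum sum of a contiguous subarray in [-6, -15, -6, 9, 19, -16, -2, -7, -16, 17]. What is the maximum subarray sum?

Using Kadane's algorithm on [-6, -15, -6, 9, 19, -16, -2, -7, -16, 17]:

Scanning through the array:
Position 1 (value -15): max_ending_here = -15, max_so_far = -6
Position 2 (value -6): max_ending_here = -6, max_so_far = -6
Position 3 (value 9): max_ending_here = 9, max_so_far = 9
Position 4 (value 19): max_ending_here = 28, max_so_far = 28
Position 5 (value -16): max_ending_here = 12, max_so_far = 28
Position 6 (value -2): max_ending_here = 10, max_so_far = 28
Position 7 (value -7): max_ending_here = 3, max_so_far = 28
Position 8 (value -16): max_ending_here = -13, max_so_far = 28
Position 9 (value 17): max_ending_here = 17, max_so_far = 28

Maximum subarray: [9, 19]
Maximum sum: 28

The maximum subarray is [9, 19] with sum 28. This subarray runs from index 3 to index 4.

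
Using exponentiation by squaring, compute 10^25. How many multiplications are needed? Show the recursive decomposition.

Computing 10^25 by squaring (build up from 10^1; each line after the first costs one multiplication):

10^1 = 10
10^2 = (10^1)^2 = 10^2 = 100
10^3 = 10 * 10^2 = 10 * 100 = 1000
10^6 = (10^3)^2 = 1000^2 = 1000000
10^12 = (10^6)^2 = 1000000^2 = 1000000000000
10^24 = (10^12)^2 = 1000000000000^2 = 1000000000000000000000000
10^25 = 10 * 10^24 = 10 * 1000000000000000000000000 = 10000000000000000000000000

Result: 10000000000000000000000000
Multiplications needed: 6 (6 lines after 10^1)

10^25 = 10000000000000000000000000. Using exponentiation by squaring, this requires 6 multiplications. The key idea: if the exponent is even, square the half-power; if odd, multiply by the base once.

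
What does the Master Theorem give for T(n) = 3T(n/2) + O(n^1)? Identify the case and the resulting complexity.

Master Theorem for T(n) = 3T(n/2) + O(n^1):

a = 3, b = 2, c = 1
log_b(a) = log_2(3) = 1.5850

Case 1: c = 1 < log_2(3) = 1.5850
T(n) = O(n^(log_2 3))

For T(n) = 3T(n/2) + O(n^1): log_2(3) = 1.5850. This is Case 1 of the Master Theorem (c < log_b(a), work dominated by leaves), giving O(n^(log_2 3)).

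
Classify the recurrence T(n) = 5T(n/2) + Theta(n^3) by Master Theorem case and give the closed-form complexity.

Master Theorem for T(n) = 5T(n/2) + O(n^3):

a = 5, b = 2, c = 3
log_b(a) = log_2(5) = 2.3219

Case 3: c = 3 > log_2(5) = 2.3219
T(n) = O(n^3) = O(n^3)

For T(n) = 5T(n/2) + O(n^3): log_2(5) = 2.3219. This is Case 3 of the Master Theorem (c > log_b(a), work dominated by root), giving O(n^3).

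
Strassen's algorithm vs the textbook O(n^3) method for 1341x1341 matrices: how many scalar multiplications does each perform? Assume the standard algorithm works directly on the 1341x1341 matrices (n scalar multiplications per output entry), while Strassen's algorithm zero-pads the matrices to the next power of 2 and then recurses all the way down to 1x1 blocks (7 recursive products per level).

Matrix multiplication for 1341x1341 matrices:

Strassen's algorithm requires power-of-2 dimensions. Pad 1341x1341 to 2048x2048 (next power of 2).

Standard algorithm: 1341^3 = 2411494821 multiplications
Strassen's algorithm: 7^(log2(2048)) = 7^11 = 1977326743 multiplications
Savings: 2411494821 - 1977326743 = 434168078 multiplications

Standard: 2411494821 multiplications (1341^3). Strassen: 1977326743 multiplications (7^11, after padding to 2048x2048). Strassen reduces 8 recursive multiplications to 7 at each level.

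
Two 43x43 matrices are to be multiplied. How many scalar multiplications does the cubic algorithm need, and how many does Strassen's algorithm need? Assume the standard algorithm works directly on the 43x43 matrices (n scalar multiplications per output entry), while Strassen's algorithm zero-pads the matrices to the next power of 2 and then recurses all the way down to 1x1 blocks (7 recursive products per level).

Matrix multiplication for 43x43 matrices:

Strassen's algorithm requires power-of-2 dimensions. Pad 43x43 to 64x64 (next power of 2).

Standard algorithm: 43^3 = 79507 multiplications
Strassen's algorithm: 7^(log2(64)) = 7^6 = 117649 multiplications
Difference: 79507 - 117649 = -38142 (Strassen uses MORE here due to padding overhead — for small or just-over-power-of-2 n, padding can outweigh the per-level savings)

Standard: 79507 multiplications (43^3). Strassen: 117649 multiplications (7^6, after padding to 64x64). Strassen reduces 8 recursive multiplications to 7 at each level.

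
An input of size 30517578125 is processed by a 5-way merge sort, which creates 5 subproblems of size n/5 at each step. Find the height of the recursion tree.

For divide and conquer with division factor 5:

Problem sizes at each level:
Level 0: 30517578125
Level 1: 6103515625
Level 2: 1220703125
Level 3: 244140625
Level 4: 48828125
Level 5: 9765625
Level 6: 1953125
Level 7: 390625
Level 8: 78125
Level 9: 15625
Level 10: 3125
Level 11: 625
Level 12: 125
Level 13: 25
Level 14: 5
Level 15: 1

The root is level 0 and the size-1 base case is level 15 (the tree spans levels 0 through 15, i.e. 16 levels counting the root), so the depth is the number of divisions: log_5(30517578125) = 15

The recursion tree depth is log_5(30517578125) = 15. At each level, the problem size is divided by 5, so it takes 15 divisions to reduce to a base case of size 1. The algorithm makes 5 recursive calls at each level.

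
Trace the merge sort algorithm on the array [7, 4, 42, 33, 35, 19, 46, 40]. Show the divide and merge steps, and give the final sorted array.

Merge sort trace:

Split: [7, 4, 42, 33, 35, 19, 46, 40] -> [7, 4, 42, 33] and [35, 19, 46, 40]
  Split: [7, 4, 42, 33] -> [7, 4] and [42, 33]
    Split: [7, 4] -> [7] and [4]
    Merge: [7] + [4] -> [4, 7]
    Split: [42, 33] -> [42] and [33]
    Merge: [42] + [33] -> [33, 42]
  Merge: [4, 7] + [33, 42] -> [4, 7, 33, 42]
  Split: [35, 19, 46, 40] -> [35, 19] and [46, 40]
    Split: [35, 19] -> [35] and [19]
    Merge: [35] + [19] -> [19, 35]
    Split: [46, 40] -> [46] and [40]
    Merge: [46] + [40] -> [40, 46]
  Merge: [19, 35] + [40, 46] -> [19, 35, 40, 46]
Merge: [4, 7, 33, 42] + [19, 35, 40, 46] -> [4, 7, 19, 33, 35, 40, 42, 46]

Final sorted array: [4, 7, 19, 33, 35, 40, 42, 46]

The merge sort proceeds by recursively splitting the array and merging sorted halves.
After all merges, the sorted array is [4, 7, 19, 33, 35, 40, 42, 46].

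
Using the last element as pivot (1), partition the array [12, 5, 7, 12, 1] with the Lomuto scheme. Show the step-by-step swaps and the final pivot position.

Lomuto partition with pivot = 1:

Initial array: [12, 5, 7, 12, 1]

arr[0]=12 > 1: no swap
arr[1]=5 > 1: no swap
arr[2]=7 > 1: no swap
arr[3]=12 > 1: no swap

Place pivot at position 0: [1, 5, 7, 12, 12]
Pivot position: 0

After partitioning with pivot 1, the array becomes [1, 5, 7, 12, 12]. The pivot is placed at index 0. All elements to the left of the pivot are <= 1, and all elements to the right are > 1.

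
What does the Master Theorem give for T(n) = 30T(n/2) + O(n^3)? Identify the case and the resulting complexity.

Master Theorem for T(n) = 30T(n/2) + O(n^3):

a = 30, b = 2, c = 3
log_b(a) = log_2(30) = 4.9069

Case 1: c = 3 < log_2(30) = 4.9069
T(n) = O(n^(log_2 30))

For T(n) = 30T(n/2) + O(n^3): log_2(30) = 4.9069. This is Case 1 of the Master Theorem (c < log_b(a), work dominated by leaves), giving O(n^(log_2 30)).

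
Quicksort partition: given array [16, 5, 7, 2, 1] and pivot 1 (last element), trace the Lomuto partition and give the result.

Lomuto partition with pivot = 1:

Initial array: [16, 5, 7, 2, 1]

arr[0]=16 > 1: no swap
arr[1]=5 > 1: no swap
arr[2]=7 > 1: no swap
arr[3]=2 > 1: no swap

Place pivot at position 0: [1, 5, 7, 2, 16]
Pivot position: 0

After partitioning with pivot 1, the array becomes [1, 5, 7, 2, 16]. The pivot is placed at index 0. All elements to the left of the pivot are <= 1, and all elements to the right are > 1.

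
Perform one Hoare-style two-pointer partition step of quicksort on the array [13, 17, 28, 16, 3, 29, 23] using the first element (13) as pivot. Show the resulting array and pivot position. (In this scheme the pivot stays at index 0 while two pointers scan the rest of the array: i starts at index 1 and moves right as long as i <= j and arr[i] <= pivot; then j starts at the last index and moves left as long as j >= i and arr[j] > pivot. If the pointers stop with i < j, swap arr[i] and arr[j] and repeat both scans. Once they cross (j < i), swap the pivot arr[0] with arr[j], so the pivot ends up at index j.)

Hoare-style two-pointer partition with pivot = 13:

Initial array: [13, 17, 28, 16, 3, 29, 23]

Pointers start at i = 1, j = 6.
i stops at index 1 (arr[1]=17 > 13), j stops at index 4 (arr[4]=3 <= 13): swap arr[1] and arr[4], array becomes [13, 3, 28, 16, 17, 29, 23]
i ends at 2, j ends at 1: the pointers have crossed (j < i), so scanning stops.

Swap pivot arr[0] with arr[1] to place pivot at position 1: [3, 13, 28, 16, 17, 29, 23]
Pivot position: 1

After partitioning with pivot 13, the array becomes [3, 13, 28, 16, 17, 29, 23]. The pivot is placed at index 1. All elements to the left of the pivot are <= 13, and all elements to the right are > 13.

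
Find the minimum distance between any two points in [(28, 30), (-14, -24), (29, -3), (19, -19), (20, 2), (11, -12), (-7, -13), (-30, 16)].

Computing all pairwise distances among 8 points:

d((28, 30), (-14, -24)) = 68.4105
d((28, 30), (29, -3)) = 33.0151
d((28, 30), (19, -19)) = 49.8197
d((28, 30), (20, 2)) = 29.1204
d((28, 30), (11, -12)) = 45.31
d((28, 30), (-7, -13)) = 55.4437
d((28, 30), (-30, 16)) = 59.6657
d((-14, -24), (29, -3)) = 47.8539
d((-14, -24), (19, -19)) = 33.3766
d((-14, -24), (20, 2)) = 42.8019
d((-14, -24), (11, -12)) = 27.7308
d((-14, -24), (-7, -13)) = 13.0384
d((-14, -24), (-30, 16)) = 43.0813
d((29, -3), (19, -19)) = 18.868
d((29, -3), (20, 2)) = 10.2956 <-- minimum
d((29, -3), (11, -12)) = 20.1246
d((29, -3), (-7, -13)) = 37.3631
d((29, -3), (-30, 16)) = 61.9839
d((19, -19), (20, 2)) = 21.0238
d((19, -19), (11, -12)) = 10.6301
d((19, -19), (-7, -13)) = 26.6833
d((19, -19), (-30, 16)) = 60.2163
d((20, 2), (11, -12)) = 16.6433
d((20, 2), (-7, -13)) = 30.8869
d((20, 2), (-30, 16)) = 51.923
d((11, -12), (-7, -13)) = 18.0278
d((11, -12), (-30, 16)) = 49.6488
d((-7, -13), (-30, 16)) = 37.0135

Closest pair: (29, -3) and (20, 2) with distance 10.2956

The closest pair is (29, -3) and (20, 2) with Euclidean distance 10.2956. For 8 points, brute-force pairwise comparison is shown above. For large n, the divide-and-conquer algorithm (sort by x, recurse on halves, check the dividing strip) achieves O(n log n).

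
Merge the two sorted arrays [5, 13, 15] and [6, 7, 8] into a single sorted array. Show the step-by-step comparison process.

Merging process:

Compare 5 vs 6: take 5 from left. Merged: [5]
Compare 13 vs 6: take 6 from right. Merged: [5, 6]
Compare 13 vs 7: take 7 from right. Merged: [5, 6, 7]
Compare 13 vs 8: take 8 from right. Merged: [5, 6, 7, 8]
Append remaining from left: [13, 15]. Merged: [5, 6, 7, 8, 13, 15]

Final merged array: [5, 6, 7, 8, 13, 15]
Total comparisons: 4

The merged array is [5, 6, 7, 8, 13, 15], requiring 4 comparisons. The merge step runs in O(n) time where n is the total number of elements.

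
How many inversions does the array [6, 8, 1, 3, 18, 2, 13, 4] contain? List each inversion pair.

Finding inversions in [6, 8, 1, 3, 18, 2, 13, 4]:

(0, 2): arr[0]=6 > arr[2]=1
(0, 3): arr[0]=6 > arr[3]=3
(0, 5): arr[0]=6 > arr[5]=2
(0, 7): arr[0]=6 > arr[7]=4
(1, 2): arr[1]=8 > arr[2]=1
(1, 3): arr[1]=8 > arr[3]=3
(1, 5): arr[1]=8 > arr[5]=2
(1, 7): arr[1]=8 > arr[7]=4
(3, 5): arr[3]=3 > arr[5]=2
(4, 5): arr[4]=18 > arr[5]=2
(4, 6): arr[4]=18 > arr[6]=13
(4, 7): arr[4]=18 > arr[7]=4
(6, 7): arr[6]=13 > arr[7]=4

Total inversions: 13

The array has 13 inversion(s): (0,2), (0,3), (0,5), (0,7), (1,2), (1,3), (1,5), (1,7), (3,5), (4,5), (4,6), (4,7), (6,7). Each pair (i,j) satisfies i < j and arr[i] > arr[j].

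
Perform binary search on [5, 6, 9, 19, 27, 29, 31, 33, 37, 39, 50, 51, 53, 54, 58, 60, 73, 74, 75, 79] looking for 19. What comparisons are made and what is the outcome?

Binary search for 19 in [5, 6, 9, 19, 27, 29, 31, 33, 37, 39, 50, 51, 53, 54, 58, 60, 73, 74, 75, 79]:

lo=0, hi=19, mid=9, arr[mid]=39 -> 39 > 19, search left half
lo=0, hi=8, mid=4, arr[mid]=27 -> 27 > 19, search left half
lo=0, hi=3, mid=1, arr[mid]=6 -> 6 < 19, search right half
lo=2, hi=3, mid=2, arr[mid]=9 -> 9 < 19, search right half
lo=3, hi=3, mid=3, arr[mid]=19 -> Found target at index 3!

Binary search finds 19 at index 3 after 5 comparisons. The search repeatedly halves the search space by comparing with the middle element.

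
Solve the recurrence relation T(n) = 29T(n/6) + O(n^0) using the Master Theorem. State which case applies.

Master Theorem for T(n) = 29T(n/6) + O(n^0):

a = 29, b = 6, c = 0
log_b(a) = log_6(29) = 1.8793

Case 1: c = 0 < log_6(29) = 1.8793
T(n) = O(n^(log_6 29))

For T(n) = 29T(n/6) + O(n^0): log_6(29) = 1.8793. This is Case 1 of the Master Theorem (c < log_b(a), work dominated by leaves), giving O(n^(log_6 29)).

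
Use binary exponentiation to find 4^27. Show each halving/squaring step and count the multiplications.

Computing 4^27 by squaring (build up from 4^1; each line after the first costs one multiplication):

4^1 = 4
4^2 = (4^1)^2 = 4^2 = 16
4^3 = 4 * 4^2 = 4 * 16 = 64
4^6 = (4^3)^2 = 64^2 = 4096
4^12 = (4^6)^2 = 4096^2 = 16777216
4^13 = 4 * 4^12 = 4 * 16777216 = 67108864
4^26 = (4^13)^2 = 67108864^2 = 4503599627370496
4^27 = 4 * 4^26 = 4 * 4503599627370496 = 18014398509481984

Result: 18014398509481984
Multiplications needed: 7 (7 lines after 4^1)

4^27 = 18014398509481984. Using exponentiation by squaring, this requires 7 multiplications. The key idea: if the exponent is even, square the half-power; if odd, multiply by the base once.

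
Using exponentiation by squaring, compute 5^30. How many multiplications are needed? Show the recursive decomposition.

Computing 5^30 by squaring (build up from 5^1; each line after the first costs one multiplication):

5^1 = 5
5^2 = (5^1)^2 = 5^2 = 25
5^3 = 5 * 5^2 = 5 * 25 = 125
5^6 = (5^3)^2 = 125^2 = 15625
5^7 = 5 * 5^6 = 5 * 15625 = 78125
5^14 = (5^7)^2 = 78125^2 = 6103515625
5^15 = 5 * 5^14 = 5 * 6103515625 = 30517578125
5^30 = (5^15)^2 = 30517578125^2 = 931322574615478515625

Result: 931322574615478515625
Multiplications needed: 7 (7 lines after 5^1)

5^30 = 931322574615478515625. Using exponentiation by squaring, this requires 7 multiplications. The key idea: if the exponent is even, square the half-power; if odd, multiply by the base once.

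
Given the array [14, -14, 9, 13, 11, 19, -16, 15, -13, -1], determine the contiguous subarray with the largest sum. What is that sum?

Using Kadane's algorithm on [14, -14, 9, 13, 11, 19, -16, 15, -13, -1]:

Scanning through the array:
Position 1 (value -14): max_ending_here = 0, max_so_far = 14
Position 2 (value 9): max_ending_here = 9, max_so_far = 14
Position 3 (value 13): max_ending_here = 22, max_so_far = 22
Position 4 (value 11): max_ending_here = 33, max_so_far = 33
Position 5 (value 19): max_ending_here = 52, max_so_far = 52
Position 6 (value -16): max_ending_here = 36, max_so_far = 52
Position 7 (value 15): max_ending_here = 51, max_so_far = 52
Position 8 (value -13): max_ending_here = 38, max_so_far = 52
Position 9 (value -1): max_ending_here = 37, max_so_far = 52

Maximum subarray: [14, -14, 9, 13, 11, 19]
Maximum sum: 52

The maximum subarray is [14, -14, 9, 13, 11, 19] with sum 52. This subarray runs from index 0 to index 5.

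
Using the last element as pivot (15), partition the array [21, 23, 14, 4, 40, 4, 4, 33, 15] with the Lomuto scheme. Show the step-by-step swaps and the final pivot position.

Lomuto partition with pivot = 15:

Initial array: [21, 23, 14, 4, 40, 4, 4, 33, 15]

arr[0]=21 > 15: no swap
arr[1]=23 > 15: no swap
arr[2]=14 <= 15: swap with position 0, array becomes [14, 23, 21, 4, 40, 4, 4, 33, 15]
arr[3]=4 <= 15: swap with position 1, array becomes [14, 4, 21, 23, 40, 4, 4, 33, 15]
arr[4]=40 > 15: no swap
arr[5]=4 <= 15: swap with position 2, array becomes [14, 4, 4, 23, 40, 21, 4, 33, 15]
arr[6]=4 <= 15: swap with position 3, array becomes [14, 4, 4, 4, 40, 21, 23, 33, 15]
arr[7]=33 > 15: no swap

Place pivot at position 4: [14, 4, 4, 4, 15, 21, 23, 33, 40]
Pivot position: 4

After partitioning with pivot 15, the array becomes [14, 4, 4, 4, 15, 21, 23, 33, 40]. The pivot is placed at index 4. All elements to the left of the pivot are <= 15, and all elements to the right are > 15.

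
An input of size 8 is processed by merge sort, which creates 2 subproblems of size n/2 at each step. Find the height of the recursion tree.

For divide and conquer with division factor 2:

Problem sizes at each level:
Level 0: 8
Level 1: 4
Level 2: 2
Level 3: 1

The root is level 0 and the size-1 base case is level 3 (the tree spans levels 0 through 3, i.e. 4 levels counting the root), so the depth is the number of divisions: log_2(8) = 3

The recursion tree depth is log_2(8) = 3. At each level, the problem size is divided by 2, so it takes 3 divisions to reduce to a base case of size 1. The algorithm makes 2 recursive calls at each level.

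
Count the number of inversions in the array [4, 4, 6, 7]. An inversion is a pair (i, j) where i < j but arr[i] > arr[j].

Finding inversions in [4, 4, 6, 7]:


Total inversions: 0

The array has 0 inversions. It is already sorted.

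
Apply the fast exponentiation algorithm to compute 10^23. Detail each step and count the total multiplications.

Computing 10^23 by squaring (build up from 10^1; each line after the first costs one multiplication):

10^1 = 10
10^2 = (10^1)^2 = 10^2 = 100
10^4 = (10^2)^2 = 100^2 = 10000
10^5 = 10 * 10^4 = 10 * 10000 = 100000
10^10 = (10^5)^2 = 100000^2 = 10000000000
10^11 = 10 * 10^10 = 10 * 10000000000 = 100000000000
10^22 = (10^11)^2 = 100000000000^2 = 10000000000000000000000
10^23 = 10 * 10^22 = 10 * 10000000000000000000000 = 100000000000000000000000

Result: 100000000000000000000000
Multiplications needed: 7 (7 lines after 10^1)

10^23 = 100000000000000000000000. Using exponentiation by squaring, this requires 7 multiplications. The key idea: if the exponent is even, square the half-power; if odd, multiply by the base once.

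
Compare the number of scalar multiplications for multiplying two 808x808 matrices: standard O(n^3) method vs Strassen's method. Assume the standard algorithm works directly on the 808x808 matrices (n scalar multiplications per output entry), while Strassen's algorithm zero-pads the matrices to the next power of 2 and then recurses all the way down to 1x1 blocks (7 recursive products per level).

Matrix multiplication for 808x808 matrices:

Strassen's algorithm requires power-of-2 dimensions. Pad 808x808 to 1024x1024 (next power of 2).

Standard algorithm: 808^3 = 527514112 multiplications
Strassen's algorithm: 7^(log2(1024)) = 7^10 = 282475249 multiplications
Savings: 527514112 - 282475249 = 245038863 multiplications

Standard: 527514112 multiplications (808^3). Strassen: 282475249 multiplications (7^10, after padding to 1024x1024). Strassen reduces 8 recursive multiplications to 7 at each level.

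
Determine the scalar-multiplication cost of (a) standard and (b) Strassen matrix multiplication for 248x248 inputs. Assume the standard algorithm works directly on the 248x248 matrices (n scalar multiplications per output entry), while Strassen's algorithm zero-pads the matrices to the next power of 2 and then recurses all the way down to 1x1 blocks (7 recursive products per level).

Matrix multiplication for 248x248 matrices:

Strassen's algorithm requires power-of-2 dimensions. Pad 248x248 to 256x256 (next power of 2).

Standard algorithm: 248^3 = 15252992 multiplications
Strassen's algorithm: 7^(log2(256)) = 7^8 = 5764801 multiplications
Savings: 15252992 - 5764801 = 9488191 multiplications

Standard: 15252992 multiplications (248^3). Strassen: 5764801 multiplications (7^8, after padding to 256x256). Strassen reduces 8 recursive multiplications to 7 at each level.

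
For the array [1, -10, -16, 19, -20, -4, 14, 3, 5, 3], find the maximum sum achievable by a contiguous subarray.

Using Kadane's algorithm on [1, -10, -16, 19, -20, -4, 14, 3, 5, 3]:

Scanning through the array:
Position 1 (value -10): max_ending_here = -9, max_so_far = 1
Position 2 (value -16): max_ending_here = -16, max_so_far = 1
Position 3 (value 19): max_ending_here = 19, max_so_far = 19
Position 4 (value -20): max_ending_here = -1, max_so_far = 19
Position 5 (value -4): max_ending_here = -4, max_so_far = 19
Position 6 (value 14): max_ending_here = 14, max_so_far = 19
Position 7 (value 3): max_ending_here = 17, max_so_far = 19
Position 8 (value 5): max_ending_here = 22, max_so_far = 22
Position 9 (value 3): max_ending_here = 25, max_so_far = 25

Maximum subarray: [14, 3, 5, 3]
Maximum sum: 25

The maximum subarray is [14, 3, 5, 3] with sum 25. This subarray runs from index 6 to index 9.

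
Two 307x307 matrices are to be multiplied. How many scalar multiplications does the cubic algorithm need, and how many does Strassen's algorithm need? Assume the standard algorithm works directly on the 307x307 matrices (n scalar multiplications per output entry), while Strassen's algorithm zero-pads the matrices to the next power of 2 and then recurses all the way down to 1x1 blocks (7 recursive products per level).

Matrix multiplication for 307x307 matrices:

Strassen's algorithm requires power-of-2 dimensions. Pad 307x307 to 512x512 (next power of 2).

Standard algorithm: 307^3 = 28934443 multiplications
Strassen's algorithm: 7^(log2(512)) = 7^9 = 40353607 multiplications
Difference: 28934443 - 40353607 = -11419164 (Strassen uses MORE here due to padding overhead — for small or just-over-power-of-2 n, padding can outweigh the per-level savings)

Standard: 28934443 multiplications (307^3). Strassen: 40353607 multiplications (7^9, after padding to 512x512). Strassen reduces 8 recursive multiplications to 7 at each level.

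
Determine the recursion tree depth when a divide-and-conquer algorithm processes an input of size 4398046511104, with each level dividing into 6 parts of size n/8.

For divide and conquer with division factor 8:

Problem sizes at each level:
Level 0: 4398046511104
Level 1: 549755813888
Level 2: 68719476736
Level 3: 8589934592
Level 4: 1073741824
Level 5: 134217728
Level 6: 16777216
Level 7: 2097152
Level 8: 262144
Level 9: 32768
Level 10: 4096
Level 11: 512
Level 12: 64
Level 13: 8
Level 14: 1

The root is level 0 and the size-1 base case is level 14 (the tree spans levels 0 through 14, i.e. 15 levels counting the root), so the depth is the number of divisions: log_8(4398046511104) = 14

The recursion tree depth is log_8(4398046511104) = 14. At each level, the problem size is divided by 8, so it takes 14 divisions to reduce to a base case of size 1. The algorithm makes 6 recursive calls at each level.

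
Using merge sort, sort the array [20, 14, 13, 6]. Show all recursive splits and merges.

Merge sort trace:

Split: [20, 14, 13, 6] -> [20, 14] and [13, 6]
  Split: [20, 14] -> [20] and [14]
  Merge: [20] + [14] -> [14, 20]
  Split: [13, 6] -> [13] and [6]
  Merge: [13] + [6] -> [6, 13]
Merge: [14, 20] + [6, 13] -> [6, 13, 14, 20]

Final sorted array: [6, 13, 14, 20]

The merge sort proceeds by recursively splitting the array and merging sorted halves.
After all merges, the sorted array is [6, 13, 14, 20].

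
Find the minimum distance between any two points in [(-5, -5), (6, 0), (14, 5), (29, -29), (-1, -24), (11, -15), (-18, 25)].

Computing all pairwise distances among 7 points:

d((-5, -5), (6, 0)) = 12.083
d((-5, -5), (14, 5)) = 21.4709
d((-5, -5), (29, -29)) = 41.6173
d((-5, -5), (-1, -24)) = 19.4165
d((-5, -5), (11, -15)) = 18.868
d((-5, -5), (-18, 25)) = 32.6956
d((6, 0), (14, 5)) = 9.434 <-- minimum
d((6, 0), (29, -29)) = 37.0135
d((6, 0), (-1, -24)) = 25.0
d((6, 0), (11, -15)) = 15.8114
d((6, 0), (-18, 25)) = 34.6554
d((14, 5), (29, -29)) = 37.1618
d((14, 5), (-1, -24)) = 32.6497
d((14, 5), (11, -15)) = 20.2237
d((14, 5), (-18, 25)) = 37.7359
d((29, -29), (-1, -24)) = 30.4138
d((29, -29), (11, -15)) = 22.8035
d((29, -29), (-18, 25)) = 71.5891
d((-1, -24), (11, -15)) = 15.0
d((-1, -24), (-18, 25)) = 51.8652
d((11, -15), (-18, 25)) = 49.4065

Closest pair: (6, 0) and (14, 5) with distance 9.434

The closest pair is (6, 0) and (14, 5) with Euclidean distance 9.434. For 7 points, brute-force pairwise comparison is shown above. For large n, the divide-and-conquer algorithm (sort by x, recurse on halves, check the dividing strip) achieves O(n log n).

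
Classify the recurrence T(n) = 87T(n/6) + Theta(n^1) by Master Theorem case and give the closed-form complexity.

Master Theorem for T(n) = 87T(n/6) + O(n^1):

a = 87, b = 6, c = 1
log_b(a) = log_6(87) = 2.4925

Case 1: c = 1 < log_6(87) = 2.4925
T(n) = O(n^(log_6 87))

For T(n) = 87T(n/6) + O(n^1): log_6(87) = 2.4925. This is Case 1 of the Master Theorem (c < log_b(a), work dominated by leaves), giving O(n^(log_6 87)).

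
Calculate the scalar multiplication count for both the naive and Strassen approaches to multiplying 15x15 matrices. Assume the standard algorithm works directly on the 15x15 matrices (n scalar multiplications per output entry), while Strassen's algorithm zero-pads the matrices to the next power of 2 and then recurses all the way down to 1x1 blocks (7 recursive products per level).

Matrix multiplication for 15x15 matrices:

Strassen's algorithm requires power-of-2 dimensions. Pad 15x15 to 16x16 (next power of 2).

Standard algorithm: 15^3 = 3375 multiplications
Strassen's algorithm: 7^(log2(16)) = 7^4 = 2401 multiplications
Savings: 3375 - 2401 = 974 multiplications

Standard: 3375 multiplications (15^3). Strassen: 2401 multiplications (7^4, after padding to 16x16). Strassen reduces 8 recursive multiplications to 7 at each level.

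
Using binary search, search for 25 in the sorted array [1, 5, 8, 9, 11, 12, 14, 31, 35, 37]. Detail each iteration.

Binary search for 25 in [1, 5, 8, 9, 11, 12, 14, 31, 35, 37]:

lo=0, hi=9, mid=4, arr[mid]=11 -> 11 < 25, search right half
lo=5, hi=9, mid=7, arr[mid]=31 -> 31 > 25, search left half
lo=5, hi=6, mid=5, arr[mid]=12 -> 12 < 25, search right half
lo=6, hi=6, mid=6, arr[mid]=14 -> 14 < 25, search right half
lo=7 > hi=6, target 25 not found

Binary search determines that 25 is not in the array after 4 comparisons. The search space was exhausted without finding the target.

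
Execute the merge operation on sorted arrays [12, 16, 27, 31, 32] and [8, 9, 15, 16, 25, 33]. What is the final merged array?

Merging process:

Compare 12 vs 8: take 8 from right. Merged: [8]
Compare 12 vs 9: take 9 from right. Merged: [8, 9]
Compare 12 vs 15: take 12 from left. Merged: [8, 9, 12]
Compare 16 vs 15: take 15 from right. Merged: [8, 9, 12, 15]
Compare 16 vs 16: take 16 from left. Merged: [8, 9, 12, 15, 16]
Compare 27 vs 16: take 16 from right. Merged: [8, 9, 12, 15, 16, 16]
Compare 27 vs 25: take 25 from right. Merged: [8, 9, 12, 15, 16, 16, 25]
Compare 27 vs 33: take 27 from left. Merged: [8, 9, 12, 15, 16, 16, 25, 27]
Compare 31 vs 33: take 31 from left. Merged: [8, 9, 12, 15, 16, 16, 25, 27, 31]
Compare 32 vs 33: take 32 from left. Merged: [8, 9, 12, 15, 16, 16, 25, 27, 31, 32]
Append remaining from right: [33]. Merged: [8, 9, 12, 15, 16, 16, 25, 27, 31, 32, 33]

Final merged array: [8, 9, 12, 15, 16, 16, 25, 27, 31, 32, 33]
Total comparisons: 10

The merged array is [8, 9, 12, 15, 16, 16, 25, 27, 31, 32, 33], requiring 10 comparisons. The merge step runs in O(n) time where n is the total number of elements.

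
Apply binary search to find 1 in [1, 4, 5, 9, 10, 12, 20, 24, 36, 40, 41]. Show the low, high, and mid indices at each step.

Binary search for 1 in [1, 4, 5, 9, 10, 12, 20, 24, 36, 40, 41]:

lo=0, hi=10, mid=5, arr[mid]=12 -> 12 > 1, search left half
lo=0, hi=4, mid=2, arr[mid]=5 -> 5 > 1, search left half
lo=0, hi=1, mid=0, arr[mid]=1 -> Found target at index 0!

Binary search finds 1 at index 0 after 3 comparisons. The search repeatedly halves the search space by comparing with the middle element.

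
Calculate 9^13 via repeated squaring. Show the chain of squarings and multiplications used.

Computing 9^13 by squaring (build up from 9^1; each line after the first costs one multiplication):

9^1 = 9
9^2 = (9^1)^2 = 9^2 = 81
9^3 = 9 * 9^2 = 9 * 81 = 729
9^6 = (9^3)^2 = 729^2 = 531441
9^12 = (9^6)^2 = 531441^2 = 282429536481
9^13 = 9 * 9^12 = 9 * 282429536481 = 2541865828329

Result: 2541865828329
Multiplications needed: 5 (5 lines after 9^1)

9^13 = 2541865828329. Using exponentiation by squaring, this requires 5 multiplications. The key idea: if the exponent is even, square the half-power; if odd, multiply by the base once.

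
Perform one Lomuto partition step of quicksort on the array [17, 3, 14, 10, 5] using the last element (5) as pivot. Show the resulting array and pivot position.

Lomuto partition with pivot = 5:

Initial array: [17, 3, 14, 10, 5]

arr[0]=17 > 5: no swap
arr[1]=3 <= 5: swap with position 0, array becomes [3, 17, 14, 10, 5]
arr[2]=14 > 5: no swap
arr[3]=10 > 5: no swap

Place pivot at position 1: [3, 5, 14, 10, 17]
Pivot position: 1

After partitioning with pivot 5, the array becomes [3, 5, 14, 10, 17]. The pivot is placed at index 1. All elements to the left of the pivot are <= 5, and all elements to the right are > 5.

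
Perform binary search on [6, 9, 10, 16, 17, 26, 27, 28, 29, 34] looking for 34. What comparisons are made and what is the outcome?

Binary search for 34 in [6, 9, 10, 16, 17, 26, 27, 28, 29, 34]:

lo=0, hi=9, mid=4, arr[mid]=17 -> 17 < 34, search right half
lo=5, hi=9, mid=7, arr[mid]=28 -> 28 < 34, search right half
lo=8, hi=9, mid=8, arr[mid]=29 -> 29 < 34, search right half
lo=9, hi=9, mid=9, arr[mid]=34 -> Found target at index 9!

Binary search finds 34 at index 9 after 4 comparisons. The search repeatedly halves the search space by comparing with the middle element.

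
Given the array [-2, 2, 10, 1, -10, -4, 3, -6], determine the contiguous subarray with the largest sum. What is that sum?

Using Kadane's algorithm on [-2, 2, 10, 1, -10, -4, 3, -6]:

Scanning through the array:
Position 1 (value 2): max_ending_here = 2, max_so_far = 2
Position 2 (value 10): max_ending_here = 12, max_so_far = 12
Position 3 (value 1): max_ending_here = 13, max_so_far = 13
Position 4 (value -10): max_ending_here = 3, max_so_far = 13
Position 5 (value -4): max_ending_here = -1, max_so_far = 13
Position 6 (value 3): max_ending_here = 3, max_so_far = 13
Position 7 (value -6): max_ending_here = -3, max_so_far = 13

Maximum subarray: [2, 10, 1]
Maximum sum: 13

The maximum subarray is [2, 10, 1] with sum 13. This subarray runs from index 1 to index 3.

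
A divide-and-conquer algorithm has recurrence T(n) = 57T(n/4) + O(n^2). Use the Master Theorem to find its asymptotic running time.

Master Theorem for T(n) = 57T(n/4) + O(n^2):

a = 57, b = 4, c = 2
log_b(a) = log_4(57) = 2.9164

Case 1: c = 2 < log_4(57) = 2.9164
T(n) = O(n^(log_4 57))

For T(n) = 57T(n/4) + O(n^2): log_4(57) = 2.9164. This is Case 1 of the Master Theorem (c < log_b(a), work dominated by leaves), giving O(n^(log_4 57)).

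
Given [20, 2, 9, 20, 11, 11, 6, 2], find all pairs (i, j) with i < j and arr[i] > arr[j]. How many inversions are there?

Finding inversions in [20, 2, 9, 20, 11, 11, 6, 2]:

(0, 1): arr[0]=20 > arr[1]=2
(0, 2): arr[0]=20 > arr[2]=9
(0, 4): arr[0]=20 > arr[4]=11
(0, 5): arr[0]=20 > arr[5]=11
(0, 6): arr[0]=20 > arr[6]=6
(0, 7): arr[0]=20 > arr[7]=2
(2, 6): arr[2]=9 > arr[6]=6
(2, 7): arr[2]=9 > arr[7]=2
(3, 4): arr[3]=20 > arr[4]=11
(3, 5): arr[3]=20 > arr[5]=11
(3, 6): arr[3]=20 > arr[6]=6
(3, 7): arr[3]=20 > arr[7]=2
(4, 6): arr[4]=11 > arr[6]=6
(4, 7): arr[4]=11 > arr[7]=2
(5, 6): arr[5]=11 > arr[6]=6
(5, 7): arr[5]=11 > arr[7]=2
(6, 7): arr[6]=6 > arr[7]=2

Total inversions: 17

The array has 17 inversion(s): (0,1), (0,2), (0,4), (0,5), (0,6), (0,7), (2,6), (2,7), (3,4), (3,5), (3,6), (3,7), (4,6), (4,7), (5,6), (5,7), (6,7). Each pair (i,j) satisfies i < j and arr[i] > arr[j].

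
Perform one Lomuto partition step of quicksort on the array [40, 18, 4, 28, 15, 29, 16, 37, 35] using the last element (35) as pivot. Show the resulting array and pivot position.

Lomuto partition with pivot = 35:

Initial array: [40, 18, 4, 28, 15, 29, 16, 37, 35]

arr[0]=40 > 35: no swap
arr[1]=18 <= 35: swap with position 0, array becomes [18, 40, 4, 28, 15, 29, 16, 37, 35]
arr[2]=4 <= 35: swap with position 1, array becomes [18, 4, 40, 28, 15, 29, 16, 37, 35]
arr[3]=28 <= 35: swap with position 2, array becomes [18, 4, 28, 40, 15, 29, 16, 37, 35]
arr[4]=15 <= 35: swap with position 3, array becomes [18, 4, 28, 15, 40, 29, 16, 37, 35]
arr[5]=29 <= 35: swap with position 4, array becomes [18, 4, 28, 15, 29, 40, 16, 37, 35]
arr[6]=16 <= 35: swap with position 5, array becomes [18, 4, 28, 15, 29, 16, 40, 37, 35]
arr[7]=37 > 35: no swap

Place pivot at position 6: [18, 4, 28, 15, 29, 16, 35, 37, 40]
Pivot position: 6

After partitioning with pivot 35, the array becomes [18, 4, 28, 15, 29, 16, 35, 37, 40]. The pivot is placed at index 6. All elements to the left of the pivot are <= 35, and all elements to the right are > 35.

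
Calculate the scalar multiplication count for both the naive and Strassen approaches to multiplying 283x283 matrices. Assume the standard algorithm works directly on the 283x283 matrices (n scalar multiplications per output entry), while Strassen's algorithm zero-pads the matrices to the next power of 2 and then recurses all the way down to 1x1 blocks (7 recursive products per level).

Matrix multiplication for 283x283 matrices:

Strassen's algorithm requires power-of-2 dimensions. Pad 283x283 to 512x512 (next power of 2).

Standard algorithm: 283^3 = 22665187 multiplications
Strassen's algorithm: 7^(log2(512)) = 7^9 = 40353607 multiplications
Difference: 22665187 - 40353607 = -17688420 (Strassen uses MORE here due to padding overhead — for small or just-over-power-of-2 n, padding can outweigh the per-level savings)

Standard: 22665187 multiplications (283^3). Strassen: 40353607 multiplications (7^9, after padding to 512x512). Strassen reduces 8 recursive multiplications to 7 at each level.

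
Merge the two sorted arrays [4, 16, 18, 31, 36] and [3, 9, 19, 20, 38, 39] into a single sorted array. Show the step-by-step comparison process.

Merging process:

Compare 4 vs 3: take 3 from right. Merged: [3]
Compare 4 vs 9: take 4 from left. Merged: [3, 4]
Compare 16 vs 9: take 9 from right. Merged: [3, 4, 9]
Compare 16 vs 19: take 16 from left. Merged: [3, 4, 9, 16]
Compare 18 vs 19: take 18 from left. Merged: [3, 4, 9, 16, 18]
Compare 31 vs 19: take 19 from right. Merged: [3, 4, 9, 16, 18, 19]
Compare 31 vs 20: take 20 from right. Merged: [3, 4, 9, 16, 18, 19, 20]
Compare 31 vs 38: take 31 from left. Merged: [3, 4, 9, 16, 18, 19, 20, 31]
Compare 36 vs 38: take 36 from left. Merged: [3, 4, 9, 16, 18, 19, 20, 31, 36]
Append remaining from right: [38, 39]. Merged: [3, 4, 9, 16, 18, 19, 20, 31, 36, 38, 39]

Final merged array: [3, 4, 9, 16, 18, 19, 20, 31, 36, 38, 39]
Total comparisons: 9

The merged array is [3, 4, 9, 16, 18, 19, 20, 31, 36, 38, 39], requiring 9 comparisons. The merge step runs in O(n) time where n is the total number of elements.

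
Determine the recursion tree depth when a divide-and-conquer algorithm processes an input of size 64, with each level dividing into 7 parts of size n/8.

For divide and conquer with division factor 8:

Problem sizes at each level:
Level 0: 64
Level 1: 8
Level 2: 1

The root is level 0 and the size-1 base case is level 2 (the tree spans levels 0 through 2, i.e. 3 levels counting the root), so the depth is the number of divisions: log_8(64) = 2

The recursion tree depth is log_8(64) = 2. At each level, the problem size is divided by 8, so it takes 2 divisions to reduce to a base case of size 1. The algorithm makes 7 recursive calls at each level.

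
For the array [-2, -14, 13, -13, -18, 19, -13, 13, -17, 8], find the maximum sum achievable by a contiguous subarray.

Using Kadane's algorithm on [-2, -14, 13, -13, -18, 19, -13, 13, -17, 8]:

Scanning through the array:
Position 1 (value -14): max_ending_here = -14, max_so_far = -2
Position 2 (value 13): max_ending_here = 13, max_so_far = 13
Position 3 (value -13): max_ending_here = 0, max_so_far = 13
Position 4 (value -18): max_ending_here = -18, max_so_far = 13
Position 5 (value 19): max_ending_here = 19, max_so_far = 19
Position 6 (value -13): max_ending_here = 6, max_so_far = 19
Position 7 (value 13): max_ending_here = 19, max_so_far = 19
Position 8 (value -17): max_ending_here = 2, max_so_far = 19
Position 9 (value 8): max_ending_here = 10, max_so_far = 19

Maximum subarray: [19]
Maximum sum: 19

The maximum subarray is [19] with sum 19. This subarray runs from index 5 to index 5.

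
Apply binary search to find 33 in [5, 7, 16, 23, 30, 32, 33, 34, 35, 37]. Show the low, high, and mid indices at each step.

Binary search for 33 in [5, 7, 16, 23, 30, 32, 33, 34, 35, 37]:

lo=0, hi=9, mid=4, arr[mid]=30 -> 30 < 33, search right half
lo=5, hi=9, mid=7, arr[mid]=34 -> 34 > 33, search left half
lo=5, hi=6, mid=5, arr[mid]=32 -> 32 < 33, search right half
lo=6, hi=6, mid=6, arr[mid]=33 -> Found target at index 6!

Binary search finds 33 at index 6 after 4 comparisons. The search repeatedly halves the search space by comparing with the middle element.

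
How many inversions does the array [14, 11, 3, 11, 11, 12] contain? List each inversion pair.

Finding inversions in [14, 11, 3, 11, 11, 12]:

(0, 1): arr[0]=14 > arr[1]=11
(0, 2): arr[0]=14 > arr[2]=3
(0, 3): arr[0]=14 > arr[3]=11
(0, 4): arr[0]=14 > arr[4]=11
(0, 5): arr[0]=14 > arr[5]=12
(1, 2): arr[1]=11 > arr[2]=3

Total inversions: 6

The array has 6 inversion(s): (0,1), (0,2), (0,3), (0,4), (0,5), (1,2). Each pair (i,j) satisfies i < j and arr[i] > arr[j].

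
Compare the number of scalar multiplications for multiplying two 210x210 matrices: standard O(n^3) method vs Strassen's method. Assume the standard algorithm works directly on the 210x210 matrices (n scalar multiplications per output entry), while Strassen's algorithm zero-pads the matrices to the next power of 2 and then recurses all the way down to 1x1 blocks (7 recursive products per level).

Matrix multiplication for 210x210 matrices:

Strassen's algorithm requires power-of-2 dimensions. Pad 210x210 to 256x256 (next power of 2).

Standard algorithm: 210^3 = 9261000 multiplications
Strassen's algorithm: 7^(log2(256)) = 7^8 = 5764801 multiplications
Savings: 9261000 - 5764801 = 3496199 multiplications

Standard: 9261000 multiplications (210^3). Strassen: 5764801 multiplications (7^8, after padding to 256x256). Strassen reduces 8 recursive multiplications to 7 at each level.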